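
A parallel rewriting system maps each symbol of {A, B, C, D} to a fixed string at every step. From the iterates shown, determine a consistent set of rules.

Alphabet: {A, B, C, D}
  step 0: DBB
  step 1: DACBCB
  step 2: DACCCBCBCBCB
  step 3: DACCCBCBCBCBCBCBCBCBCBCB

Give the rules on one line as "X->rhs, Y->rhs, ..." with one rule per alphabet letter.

  step 2 ⇒ step 3: DACCCBCBCBCB ⇒ DA·CC·CB·CB·CB·CB·CB·CB·CB·CB·CB·CB
    A ↦ CC
    B ↦ CB
    C ↦ CB
    D ↦ DA

A->CC, B->CB, C->CB, D->DA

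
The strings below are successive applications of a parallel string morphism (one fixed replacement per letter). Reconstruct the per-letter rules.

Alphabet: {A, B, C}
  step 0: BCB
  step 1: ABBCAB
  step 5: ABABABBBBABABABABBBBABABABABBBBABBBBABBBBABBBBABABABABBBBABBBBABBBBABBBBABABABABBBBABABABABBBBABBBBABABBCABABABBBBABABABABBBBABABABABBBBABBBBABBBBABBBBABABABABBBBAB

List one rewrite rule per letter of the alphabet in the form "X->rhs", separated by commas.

A->BBB, B->AB, C->BC

  step 0 ⇒ step 1: BCB ⇒ AB·BC·AB
    B ↦ AB
    C ↦ BC
    A ↦ BBB  (constrained at step 1)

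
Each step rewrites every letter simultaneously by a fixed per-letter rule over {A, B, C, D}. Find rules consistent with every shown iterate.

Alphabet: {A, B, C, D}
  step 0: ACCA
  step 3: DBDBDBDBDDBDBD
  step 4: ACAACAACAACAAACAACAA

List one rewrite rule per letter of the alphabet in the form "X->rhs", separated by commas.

  step 3 ⇒ step 4: DBDBDBDBDDBDBD ⇒ A·CA·A·CA·A·CA·A·CA·A·A·CA·A·CA·A
    B ↦ CA
    D ↦ A
    A ↦ BD  (constrained at step 0)
    C ↦ D  (constrained at step 0)

A->BD, B->CA, C->D, D->A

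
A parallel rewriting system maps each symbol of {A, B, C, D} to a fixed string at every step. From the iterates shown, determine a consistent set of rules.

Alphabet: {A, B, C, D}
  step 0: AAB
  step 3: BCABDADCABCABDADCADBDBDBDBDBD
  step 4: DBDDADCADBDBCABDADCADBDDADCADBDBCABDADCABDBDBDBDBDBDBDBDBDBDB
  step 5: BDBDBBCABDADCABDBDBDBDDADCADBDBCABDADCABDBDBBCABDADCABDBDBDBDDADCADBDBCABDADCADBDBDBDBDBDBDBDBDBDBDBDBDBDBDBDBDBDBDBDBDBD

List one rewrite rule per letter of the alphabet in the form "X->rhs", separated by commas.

  step 4 ⇒ step 5: DBDDADCADBDBCABDADCADBDDADCADBDBCABDADCABDBDBDBDBDBDBDBDBDBDB ⇒ B·DBD·B·B·CA·B·DAD·CA·B·DBD·B·DBD·DAD·CA·DBD·B·CA·B·DAD·CA·B·DBD·B·B·CA·B·DAD·CA·B·DBD·B·DBD·DAD·CA·DBD·B·CA·B·DAD·CA·DBD·B·DBD·B·DBD·B·DBD·B·DBD·B·DBD·B·DBD·B·DBD·B·DBD·B·DBD·B·DBD
    A ↦ CA
    B ↦ DBD
    C ↦ DAD
    D ↦ B

A->CA, B->DBD, C->DAD, D->B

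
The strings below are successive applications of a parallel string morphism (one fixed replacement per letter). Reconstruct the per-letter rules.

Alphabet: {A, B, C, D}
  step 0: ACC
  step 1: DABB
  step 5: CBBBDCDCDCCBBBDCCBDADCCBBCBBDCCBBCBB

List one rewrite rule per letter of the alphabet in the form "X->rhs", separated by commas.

  step 0 ⇒ step 1: ACC ⇒ DA·B·B
    A ↦ DA
    C ↦ B
    B ↦ DC  (constrained at step 1)
    D ↦ CB  (constrained at step 1)

A->DA, B->DC, C->B, D->CB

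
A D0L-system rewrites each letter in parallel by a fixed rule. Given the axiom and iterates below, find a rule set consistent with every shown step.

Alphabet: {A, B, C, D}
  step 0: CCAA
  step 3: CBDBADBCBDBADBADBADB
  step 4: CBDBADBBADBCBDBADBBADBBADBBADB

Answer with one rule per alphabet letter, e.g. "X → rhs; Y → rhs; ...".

  step 3 ⇒ step 4: CBDBADBCBDBADBADBADB ⇒ CB·DB·A·DB·B·A·DB·CB·DB·A·DB·B·A·DB·B·A·DB·B·A·DB
    A ↦ B
    B ↦ DB
    C ↦ CB
    D ↦ A

A->B, B->DB, C->CB, D->A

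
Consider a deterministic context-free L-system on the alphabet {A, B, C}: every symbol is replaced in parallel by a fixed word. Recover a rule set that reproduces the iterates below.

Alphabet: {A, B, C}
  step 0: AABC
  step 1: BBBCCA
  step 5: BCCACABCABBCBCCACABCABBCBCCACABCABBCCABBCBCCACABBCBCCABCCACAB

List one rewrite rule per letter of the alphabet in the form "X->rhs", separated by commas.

A->B, B->BC, C->CA

  step 0 ⇒ step 1: AABC ⇒ B·B·BC·CA
    A ↦ B
    B ↦ BC
    C ↦ CA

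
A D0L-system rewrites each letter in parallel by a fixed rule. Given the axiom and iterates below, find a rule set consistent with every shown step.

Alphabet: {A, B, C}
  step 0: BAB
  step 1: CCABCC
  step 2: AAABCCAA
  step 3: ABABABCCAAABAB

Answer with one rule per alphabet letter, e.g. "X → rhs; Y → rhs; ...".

A->AB, B->CC, C->A

  step 2 ⇒ step 3: AAABCCAA ⇒ AB·AB·AB·CC·A·A·AB·AB
    A ↦ AB
    B ↦ CC
    C ↦ A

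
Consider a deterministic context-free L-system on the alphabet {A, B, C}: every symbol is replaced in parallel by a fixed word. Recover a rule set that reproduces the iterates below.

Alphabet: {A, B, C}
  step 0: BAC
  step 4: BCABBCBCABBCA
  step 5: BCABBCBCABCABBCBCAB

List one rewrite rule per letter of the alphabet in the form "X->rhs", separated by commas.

  step 4 ⇒ step 5: BCABBCBCABBCA ⇒ BC·A·B·BC·BC·A·BC·A·B·BC·BC·A·B
    A ↦ B
    B ↦ BC
    C ↦ A

A->B, B->BC, C->A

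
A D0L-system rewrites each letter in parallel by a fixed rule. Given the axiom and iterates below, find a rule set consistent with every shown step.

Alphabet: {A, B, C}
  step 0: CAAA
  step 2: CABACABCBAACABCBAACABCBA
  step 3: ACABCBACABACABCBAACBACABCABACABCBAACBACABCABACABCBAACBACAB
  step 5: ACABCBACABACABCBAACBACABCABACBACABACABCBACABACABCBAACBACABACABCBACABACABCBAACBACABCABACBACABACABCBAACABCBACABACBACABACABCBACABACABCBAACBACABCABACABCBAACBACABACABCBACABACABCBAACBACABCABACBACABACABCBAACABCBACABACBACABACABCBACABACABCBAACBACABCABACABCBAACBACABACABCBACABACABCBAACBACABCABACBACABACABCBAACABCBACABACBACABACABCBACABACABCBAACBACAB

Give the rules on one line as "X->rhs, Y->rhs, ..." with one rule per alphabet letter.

  step 2 ⇒ step 3: CABACABCBAACABCBAACABCBA ⇒ A·CAB·CBA·CAB·A·CAB·CBA·A·CBA·CAB·CAB·A·CAB·CBA·A·CBA·CAB·CAB·A·CAB·CBA·A·CBA·CAB
    A ↦ CAB
    B ↦ CBA
    C ↦ A

A->CAB, B->CBA, C->A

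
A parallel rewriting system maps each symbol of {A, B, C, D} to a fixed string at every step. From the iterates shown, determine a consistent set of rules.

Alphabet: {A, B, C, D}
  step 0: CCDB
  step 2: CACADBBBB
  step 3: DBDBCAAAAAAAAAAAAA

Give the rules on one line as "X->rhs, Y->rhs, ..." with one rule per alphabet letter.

A->B, B->AAA, C->D, D->CA

  step 2 ⇒ step 3: CACADBBBB ⇒ D·B·D·B·CA·AAA·AAA·AAA·AAA
    A ↦ B
    B ↦ AAA
    C ↦ D
    D ↦ CA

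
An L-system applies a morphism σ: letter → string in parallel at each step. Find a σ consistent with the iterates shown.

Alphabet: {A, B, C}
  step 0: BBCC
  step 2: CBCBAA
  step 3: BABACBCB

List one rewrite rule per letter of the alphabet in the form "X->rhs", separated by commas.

A->CB, B->A, C->B

  step 2 ⇒ step 3: CBCBAA ⇒ B·A·B·A·CB·CB
    A ↦ CB
    B ↦ A
    C ↦ B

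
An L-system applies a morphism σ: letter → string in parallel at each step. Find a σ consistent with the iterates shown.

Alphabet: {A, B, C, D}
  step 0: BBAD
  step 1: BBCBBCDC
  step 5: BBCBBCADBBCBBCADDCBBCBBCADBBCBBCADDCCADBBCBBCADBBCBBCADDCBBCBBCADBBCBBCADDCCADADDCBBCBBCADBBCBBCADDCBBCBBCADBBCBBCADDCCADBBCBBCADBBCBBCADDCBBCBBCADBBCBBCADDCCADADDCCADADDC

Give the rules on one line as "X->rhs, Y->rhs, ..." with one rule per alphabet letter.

A->D, B->BBC, C->AD, D->C

  step 0 ⇒ step 1: BBAD ⇒ BBC·BBC·D·C
    A ↦ D
    B ↦ BBC
    D ↦ C
    C ↦ AD  (constrained at step 1)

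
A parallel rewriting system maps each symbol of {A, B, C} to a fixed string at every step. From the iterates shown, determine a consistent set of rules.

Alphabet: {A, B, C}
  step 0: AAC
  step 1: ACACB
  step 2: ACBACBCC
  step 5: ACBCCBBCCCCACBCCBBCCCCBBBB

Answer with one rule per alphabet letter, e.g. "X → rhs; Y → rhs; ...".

A->AC, B->CC, C->B

  step 1 ⇒ step 2: ACACB ⇒ AC·B·AC·B·CC
    A ↦ AC
    B ↦ CC
    C ↦ B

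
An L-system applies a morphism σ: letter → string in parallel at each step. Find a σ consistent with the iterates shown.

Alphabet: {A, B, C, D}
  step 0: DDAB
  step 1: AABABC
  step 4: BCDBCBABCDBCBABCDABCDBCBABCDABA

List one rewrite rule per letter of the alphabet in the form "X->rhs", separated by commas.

A->BA, B->BC, C->D, D->A

  step 0 ⇒ step 1: DDAB ⇒ A·A·BA·BC
    A ↦ BA
    B ↦ BC
    D ↦ A
    C ↦ D  (constrained at step 1)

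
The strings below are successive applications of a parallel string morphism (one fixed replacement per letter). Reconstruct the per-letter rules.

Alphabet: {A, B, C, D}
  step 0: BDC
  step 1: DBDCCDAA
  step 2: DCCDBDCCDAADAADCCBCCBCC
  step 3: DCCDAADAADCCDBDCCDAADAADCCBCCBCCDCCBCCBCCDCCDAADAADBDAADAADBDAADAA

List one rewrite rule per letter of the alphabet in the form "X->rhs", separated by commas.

  step 2 ⇒ step 3: DCCDBDCCDAADAADCCBCCBCC ⇒ DCC·DAA·DAA·DCC·DB·DCC·DAA·DAA·DCC·BCC·BCC·DCC·BCC·BCC·DCC·DAA·DAA·DB·DAA·DAA·DB·DAA·DAA
    A ↦ BCC
    B ↦ DB
    C ↦ DAA
    D ↦ DCC

A->BCC, B->DB, C->DAA, D->DCC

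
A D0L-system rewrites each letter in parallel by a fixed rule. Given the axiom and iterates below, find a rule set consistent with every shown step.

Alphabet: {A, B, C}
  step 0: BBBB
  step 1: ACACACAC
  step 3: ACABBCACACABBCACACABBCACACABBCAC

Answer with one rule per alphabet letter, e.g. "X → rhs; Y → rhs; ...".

  step 0 ⇒ step 1: BBBB ⇒ AC·AC·AC·AC
    B ↦ AC
    A ↦ BC  (constrained at step 1)
    C ↦ AB  (constrained at step 1)

A->BC, B->AC, C->AB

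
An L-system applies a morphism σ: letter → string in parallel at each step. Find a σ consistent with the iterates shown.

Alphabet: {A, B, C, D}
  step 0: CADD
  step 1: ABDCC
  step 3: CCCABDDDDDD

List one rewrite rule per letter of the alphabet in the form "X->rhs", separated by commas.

  step 0 ⇒ step 1: CADD ⇒ AB·D·C·C
    A ↦ D
    C ↦ AB
    D ↦ C
    B ↦ DD  (constrained at step 1)

A->D, B->DD, C->AB, D->C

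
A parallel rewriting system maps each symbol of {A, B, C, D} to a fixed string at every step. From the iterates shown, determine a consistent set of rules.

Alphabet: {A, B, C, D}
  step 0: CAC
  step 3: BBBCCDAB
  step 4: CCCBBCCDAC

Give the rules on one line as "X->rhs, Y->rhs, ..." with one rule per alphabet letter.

A->DA, B->C, C->B, D->CC

  step 3 ⇒ step 4: BBBCCDAB ⇒ C·C·C·B·B·CC·DA·C
    A ↦ DA
    B ↦ C
    C ↦ B
    D ↦ CC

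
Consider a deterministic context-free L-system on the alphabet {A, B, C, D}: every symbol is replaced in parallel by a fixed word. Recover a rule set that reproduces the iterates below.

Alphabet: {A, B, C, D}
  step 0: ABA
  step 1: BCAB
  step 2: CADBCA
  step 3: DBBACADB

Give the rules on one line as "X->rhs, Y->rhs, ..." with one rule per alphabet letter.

A->B, B->CA, C->D, D->BA

  step 2 ⇒ step 3: CADBCA ⇒ D·B·BA·CA·D·B
    A ↦ B
    B ↦ CA
    C ↦ D
    D ↦ BA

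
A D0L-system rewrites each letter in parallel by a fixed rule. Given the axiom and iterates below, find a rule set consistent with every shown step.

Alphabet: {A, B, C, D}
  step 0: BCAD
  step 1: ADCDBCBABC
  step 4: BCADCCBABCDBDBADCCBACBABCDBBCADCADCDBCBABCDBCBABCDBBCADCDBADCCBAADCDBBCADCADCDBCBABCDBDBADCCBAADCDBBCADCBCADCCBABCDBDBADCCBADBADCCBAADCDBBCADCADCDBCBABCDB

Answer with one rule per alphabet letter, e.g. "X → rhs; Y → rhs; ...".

A->CBA, B->ADC, C->DB, D->BC

  step 0 ⇒ step 1: BCAD ⇒ ADC·DB·CBA·BC
    A ↦ CBA
    B ↦ ADC
    C ↦ DB
    D ↦ BC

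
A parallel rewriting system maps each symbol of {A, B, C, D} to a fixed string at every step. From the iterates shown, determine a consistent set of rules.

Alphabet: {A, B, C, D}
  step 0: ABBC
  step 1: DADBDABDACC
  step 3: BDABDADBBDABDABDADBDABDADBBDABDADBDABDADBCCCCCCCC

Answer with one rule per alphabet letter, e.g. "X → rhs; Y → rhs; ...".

A->DAD, B->BDA, C->CC, D->B

  step 0 ⇒ step 1: ABBC ⇒ DAD·BDA·BDA·CC
    A ↦ DAD
    B ↦ BDA
    C ↦ CC
    D ↦ B  (constrained at step 1)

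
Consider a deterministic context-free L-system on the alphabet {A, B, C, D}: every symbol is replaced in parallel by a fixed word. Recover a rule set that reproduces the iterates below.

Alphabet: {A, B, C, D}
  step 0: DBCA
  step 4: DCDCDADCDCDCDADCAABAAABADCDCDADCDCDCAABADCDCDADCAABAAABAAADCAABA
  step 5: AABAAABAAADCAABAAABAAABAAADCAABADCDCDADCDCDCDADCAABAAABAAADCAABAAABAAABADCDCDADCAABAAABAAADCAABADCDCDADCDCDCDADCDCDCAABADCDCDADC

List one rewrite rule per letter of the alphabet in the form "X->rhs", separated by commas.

  step 4 ⇒ step 5: DCDCDADCDCDCDADCAABAAABADCDCDADCDCDCAABADCDCDADCAABAAABAAADCAABA ⇒ AA·BA·AA·BA·AA·DC·AA·BA·AA·BA·AA·BA·AA·DC·AA·BA·DC·DC·DA·DC·DC·DC·DA·DC·AA·BA·AA·BA·AA·DC·AA·BA·AA·BA·AA·BA·DC·DC·DA·DC·AA·BA·AA·BA·AA·DC·AA·BA·DC·DC·DA·DC·DC·DC·DA·DC·DC·DC·AA·BA·DC·DC·DA·DC
    A ↦ DC
    B ↦ DA
    C ↦ BA
    D ↦ AA

A->DC, B->DA, C->BA, D->AA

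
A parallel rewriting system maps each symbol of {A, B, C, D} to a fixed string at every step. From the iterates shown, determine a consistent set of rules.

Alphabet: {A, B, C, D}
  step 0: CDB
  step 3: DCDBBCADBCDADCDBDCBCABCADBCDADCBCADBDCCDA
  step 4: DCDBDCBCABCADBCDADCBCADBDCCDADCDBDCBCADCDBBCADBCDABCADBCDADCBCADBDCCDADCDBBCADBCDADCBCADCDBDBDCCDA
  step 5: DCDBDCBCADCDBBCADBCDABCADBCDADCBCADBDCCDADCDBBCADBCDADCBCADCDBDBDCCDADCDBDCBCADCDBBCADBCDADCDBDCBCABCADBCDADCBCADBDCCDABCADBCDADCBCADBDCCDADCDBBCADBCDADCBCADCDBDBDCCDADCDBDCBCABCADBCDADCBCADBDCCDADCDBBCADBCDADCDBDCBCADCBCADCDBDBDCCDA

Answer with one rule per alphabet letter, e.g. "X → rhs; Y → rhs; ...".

A->CDA, B->BCA, C->DB, D->DC

  step 4 ⇒ step 5: DCDBDCBCABCADBCDADCBCADBDCCDADCDBDCBCADCDBBCADBCDABCADBCDADCBCADBDCCDADCDBBCADBCDADCBCADCDBDBDCCDA ⇒ DC·DB·DC·BCA·DC·DB·BCA·DB·CDA·BCA·DB·CDA·DC·BCA·DB·DC·CDA·DC·DB·BCA·DB·CDA·DC·BCA·DC·DB·DB·DC·CDA·DC·DB·DC·BCA·DC·DB·BCA·DB·CDA·DC·DB·DC·BCA·BCA·DB·CDA·DC·BCA·DB·DC·CDA·BCA·DB·CDA·DC·BCA·DB·DC·CDA·DC·DB·BCA·DB·CDA·DC·BCA·DC·DB·DB·DC·CDA·DC·DB·DC·BCA·BCA·DB·CDA·DC·BCA·DB·DC·CDA·DC·DB·BCA·DB·CDA·DC·DB·DC·BCA·DC·BCA·DC·DB·DB·DC·CDA
    A ↦ CDA
    B ↦ BCA
    C ↦ DB
    D ↦ DC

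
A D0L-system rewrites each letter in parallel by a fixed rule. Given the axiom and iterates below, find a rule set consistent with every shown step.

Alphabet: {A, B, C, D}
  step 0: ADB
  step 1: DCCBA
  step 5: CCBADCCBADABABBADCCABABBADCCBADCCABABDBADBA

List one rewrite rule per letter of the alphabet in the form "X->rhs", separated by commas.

  step 0 ⇒ step 1: ADB ⇒ D·CC·BA
    A ↦ D
    B ↦ BA
    D ↦ CC
    C ↦ AB  (constrained at step 1)

A->D, B->BA, C->AB, D->CC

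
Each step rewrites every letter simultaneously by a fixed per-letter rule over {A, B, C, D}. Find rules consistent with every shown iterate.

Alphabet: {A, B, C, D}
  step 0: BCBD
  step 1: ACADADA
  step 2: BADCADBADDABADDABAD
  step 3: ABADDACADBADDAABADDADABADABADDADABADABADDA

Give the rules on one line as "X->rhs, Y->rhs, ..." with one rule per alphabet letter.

  step 2 ⇒ step 3: BADCADBADDABADDABAD ⇒ A·BAD·DA·CAD·BAD·DA·A·BAD·DA·DA·BAD·A·BAD·DA·DA·BAD·A·BAD·DA
    A ↦ BAD
    B ↦ A
    C ↦ CAD
    D ↦ DA

A->BAD, B->A, C->CAD, D->DA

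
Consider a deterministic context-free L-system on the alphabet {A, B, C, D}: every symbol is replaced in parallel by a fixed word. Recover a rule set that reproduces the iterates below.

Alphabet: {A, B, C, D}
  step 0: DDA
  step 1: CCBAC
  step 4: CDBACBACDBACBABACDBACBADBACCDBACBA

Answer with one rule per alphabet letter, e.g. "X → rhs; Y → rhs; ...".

A->BAC, B->D, C->BA, D->C

  step 0 ⇒ step 1: DDA ⇒ C·C·BAC
    A ↦ BAC
    D ↦ C
    B ↦ D  (constrained at step 1)
    C ↦ BA  (constrained at step 1)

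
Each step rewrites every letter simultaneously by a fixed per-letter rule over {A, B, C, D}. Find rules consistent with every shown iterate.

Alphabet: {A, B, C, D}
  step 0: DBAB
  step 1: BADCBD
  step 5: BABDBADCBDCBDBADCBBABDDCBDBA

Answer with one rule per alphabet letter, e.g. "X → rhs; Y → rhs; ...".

  step 0 ⇒ step 1: DBAB ⇒ BA·D·CB·D
    A ↦ CB
    B ↦ D
    D ↦ BA
    C ↦ B  (constrained at step 1)

A->CB, B->D, C->B, D->BA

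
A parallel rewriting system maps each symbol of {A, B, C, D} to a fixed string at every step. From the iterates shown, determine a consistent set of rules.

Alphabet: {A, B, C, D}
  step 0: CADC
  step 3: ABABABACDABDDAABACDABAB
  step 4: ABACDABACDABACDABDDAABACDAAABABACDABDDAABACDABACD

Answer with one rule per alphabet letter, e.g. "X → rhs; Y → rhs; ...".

A->AB, B->ACD, C->DD, D->A

  step 3 ⇒ step 4: ABABABACDABDDAABACDABAB ⇒ AB·ACD·AB·ACD·AB·ACD·AB·DD·A·AB·ACD·A·A·AB·AB·ACD·AB·DD·A·AB·ACD·AB·ACD
    A ↦ AB
    B ↦ ACD
    C ↦ DD
    D ↦ A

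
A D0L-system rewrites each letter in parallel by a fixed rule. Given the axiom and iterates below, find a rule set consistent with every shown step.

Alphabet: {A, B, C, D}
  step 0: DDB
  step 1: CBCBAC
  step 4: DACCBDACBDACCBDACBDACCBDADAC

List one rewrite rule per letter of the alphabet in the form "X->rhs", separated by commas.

  step 0 ⇒ step 1: DDB ⇒ CB·CB·AC
    B ↦ AC
    D ↦ CB
    A ↦ DA  (constrained at step 1)
    C ↦ D  (constrained at step 1)

A->DA, B->AC, C->D, D->CB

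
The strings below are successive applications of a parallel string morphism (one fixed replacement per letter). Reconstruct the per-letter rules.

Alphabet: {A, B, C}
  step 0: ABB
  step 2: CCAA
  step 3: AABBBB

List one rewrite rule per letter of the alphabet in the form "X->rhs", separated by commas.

  step 2 ⇒ step 3: CCAA ⇒ A·A·BB·BB
    A ↦ BB
    C ↦ A
    B ↦ C  (constrained at step 0)

A->BB, B->C, C->A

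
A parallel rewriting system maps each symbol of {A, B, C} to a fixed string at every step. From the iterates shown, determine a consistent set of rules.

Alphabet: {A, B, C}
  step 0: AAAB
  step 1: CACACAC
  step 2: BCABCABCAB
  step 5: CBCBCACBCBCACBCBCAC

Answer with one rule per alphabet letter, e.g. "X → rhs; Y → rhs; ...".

A->CA, B->C, C->B

  step 1 ⇒ step 2: CACACAC ⇒ B·CA·B·CA·B·CA·B
    A ↦ CA
    C ↦ B
  step 0 ⇒ step 1: AAAB ⇒ CA·CA·CA·C
    B ↦ C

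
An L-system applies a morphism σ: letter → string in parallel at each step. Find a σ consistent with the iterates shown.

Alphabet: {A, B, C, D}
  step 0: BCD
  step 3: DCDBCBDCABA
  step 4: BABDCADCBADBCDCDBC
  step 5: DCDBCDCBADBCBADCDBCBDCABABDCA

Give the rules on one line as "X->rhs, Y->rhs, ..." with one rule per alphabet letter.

A->DBC, B->DC, C->A, D->B

  step 4 ⇒ step 5: BABDCADCBADBCDCDBC ⇒ DC·DBC·DC·B·A·DBC·B·A·DC·DBC·B·DC·A·B·A·B·DC·A
    A ↦ DBC
    B ↦ DC
    C ↦ A
    D ↦ B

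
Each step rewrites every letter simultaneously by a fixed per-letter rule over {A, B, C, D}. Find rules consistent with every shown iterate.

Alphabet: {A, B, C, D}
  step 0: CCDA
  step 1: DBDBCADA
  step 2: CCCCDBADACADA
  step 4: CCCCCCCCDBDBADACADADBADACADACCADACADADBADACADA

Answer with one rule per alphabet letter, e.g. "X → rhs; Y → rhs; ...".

A->ADA, B->C, C->DB, D->C

  step 1 ⇒ step 2: DBDBCADA ⇒ C·C·C·C·DB·ADA·C·ADA
    A ↦ ADA
    B ↦ C
    C ↦ DB
    D ↦ C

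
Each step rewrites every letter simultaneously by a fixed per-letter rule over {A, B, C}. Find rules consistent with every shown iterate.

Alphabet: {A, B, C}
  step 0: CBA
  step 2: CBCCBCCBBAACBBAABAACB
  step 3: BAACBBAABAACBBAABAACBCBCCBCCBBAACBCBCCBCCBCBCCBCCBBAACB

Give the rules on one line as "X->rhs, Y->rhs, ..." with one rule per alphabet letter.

A->CCB, B->CB, C->BAA

  step 2 ⇒ step 3: CBCCBCCBBAACBBAABAACB ⇒ BAA·CB·BAA·BAA·CB·BAA·BAA·CB·CB·CCB·CCB·BAA·CB·CB·CCB·CCB·CB·CCB·CCB·BAA·CB
    A ↦ CCB
    B ↦ CB
    C ↦ BAA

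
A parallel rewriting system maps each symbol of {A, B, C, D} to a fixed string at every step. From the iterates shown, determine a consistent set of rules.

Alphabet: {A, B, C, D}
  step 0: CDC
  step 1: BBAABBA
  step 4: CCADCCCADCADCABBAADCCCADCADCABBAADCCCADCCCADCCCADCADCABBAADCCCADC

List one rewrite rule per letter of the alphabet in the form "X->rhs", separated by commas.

A->ADC, B->C, C->BBA, D->A

  step 0 ⇒ step 1: CDC ⇒ BBA·A·BBA
    C ↦ BBA
    D ↦ A
    A ↦ ADC  (constrained at step 1)
    B ↦ C  (constrained at step 1)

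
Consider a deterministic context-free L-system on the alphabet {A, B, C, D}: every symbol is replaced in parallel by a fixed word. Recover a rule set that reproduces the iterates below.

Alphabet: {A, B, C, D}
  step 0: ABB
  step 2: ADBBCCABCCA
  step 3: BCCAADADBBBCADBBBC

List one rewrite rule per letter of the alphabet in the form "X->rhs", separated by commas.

A->BC, B->AD, C->B, D->CA

  step 2 ⇒ step 3: ADBBCCABCCA ⇒ BC·CA·AD·AD·B·B·BC·AD·B·B·BC
    A ↦ BC
    B ↦ AD
    C ↦ B
    D ↦ CA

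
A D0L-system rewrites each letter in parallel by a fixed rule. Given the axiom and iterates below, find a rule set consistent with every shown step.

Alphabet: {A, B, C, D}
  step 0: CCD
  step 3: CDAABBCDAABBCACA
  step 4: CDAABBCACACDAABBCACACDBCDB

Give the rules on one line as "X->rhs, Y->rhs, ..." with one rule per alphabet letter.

  step 3 ⇒ step 4: CDAABBCDAABBCACA ⇒ CD·AA·B·B·CA·CA·CD·AA·B·B·CA·CA·CD·B·CD·B
    A ↦ B
    B ↦ CA
    C ↦ CD
    D ↦ AA

A->B, B->CA, C->CD, D->AA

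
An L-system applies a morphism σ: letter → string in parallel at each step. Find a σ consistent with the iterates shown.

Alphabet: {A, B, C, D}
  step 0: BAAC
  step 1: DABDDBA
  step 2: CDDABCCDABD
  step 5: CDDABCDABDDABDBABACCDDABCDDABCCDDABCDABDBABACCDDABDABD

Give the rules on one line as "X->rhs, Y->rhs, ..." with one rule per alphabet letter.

  step 1 ⇒ step 2: DABDDBA ⇒ C·D·DAB·C·C·DAB·D
    A ↦ D
    B ↦ DAB
    D ↦ C
  step 0 ⇒ step 1: BAAC ⇒ DAB·D·D·BA
    C ↦ BA

A->D, B->DAB, C->BA, D->C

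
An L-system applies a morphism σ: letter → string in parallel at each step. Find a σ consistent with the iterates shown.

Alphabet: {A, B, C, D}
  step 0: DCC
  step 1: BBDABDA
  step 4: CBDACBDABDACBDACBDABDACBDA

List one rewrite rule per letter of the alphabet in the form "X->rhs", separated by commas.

A->DA, B->C, C->BDA, D->B

  step 0 ⇒ step 1: DCC ⇒ B·BDA·BDA
    C ↦ BDA
    D ↦ B
    A ↦ DA  (constrained at step 1)
    B ↦ C  (constrained at step 1)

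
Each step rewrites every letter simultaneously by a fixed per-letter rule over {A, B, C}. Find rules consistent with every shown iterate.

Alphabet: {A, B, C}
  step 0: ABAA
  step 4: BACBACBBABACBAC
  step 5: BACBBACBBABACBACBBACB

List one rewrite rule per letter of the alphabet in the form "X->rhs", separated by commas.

  step 4 ⇒ step 5: BACBACBBABACBAC ⇒ BA·C·B·BA·C·B·BA·BA·C·BA·C·B·BA·C·B
    A ↦ C
    B ↦ BA
    C ↦ B

A->C, B->BA, C->B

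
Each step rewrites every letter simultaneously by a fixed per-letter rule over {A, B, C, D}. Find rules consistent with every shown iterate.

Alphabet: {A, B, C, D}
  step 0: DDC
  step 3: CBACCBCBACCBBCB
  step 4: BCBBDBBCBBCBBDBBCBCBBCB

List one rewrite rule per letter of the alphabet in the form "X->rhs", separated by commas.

A->BD, B->CB, C->B, D->AC

  step 3 ⇒ step 4: CBACCBCBACCBBCB ⇒ B·CB·BD·B·B·CB·B·CB·BD·B·B·CB·CB·B·CB
    A ↦ BD
    B ↦ CB
    C ↦ B
    D ↦ AC  (constrained at step 0)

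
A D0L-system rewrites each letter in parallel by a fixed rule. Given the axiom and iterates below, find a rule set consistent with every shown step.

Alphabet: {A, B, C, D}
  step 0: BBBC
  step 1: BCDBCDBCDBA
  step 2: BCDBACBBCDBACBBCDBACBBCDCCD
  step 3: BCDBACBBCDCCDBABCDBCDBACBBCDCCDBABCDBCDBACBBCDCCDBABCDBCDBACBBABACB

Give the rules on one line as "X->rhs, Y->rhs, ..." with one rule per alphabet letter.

  step 2 ⇒ step 3: BCDBACBBCDBACBBCDBACBBCDCCD ⇒ BCD·BA·CB·BCD·CCD·BA·BCD·BCD·BA·CB·BCD·CCD·BA·BCD·BCD·BA·CB·BCD·CCD·BA·BCD·BCD·BA·CB·BA·BA·CB
    A ↦ CCD
    B ↦ BCD
    C ↦ BA
    D ↦ CB

A->CCD, B->BCD, C->BA, D->CB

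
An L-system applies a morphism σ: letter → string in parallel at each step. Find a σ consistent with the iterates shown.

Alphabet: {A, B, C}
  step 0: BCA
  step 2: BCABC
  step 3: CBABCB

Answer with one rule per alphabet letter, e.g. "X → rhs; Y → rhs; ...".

A->AB, B->C, C->B

  step 2 ⇒ step 3: BCABC ⇒ C·B·AB·C·B
    A ↦ AB
    B ↦ C
    C ↦ B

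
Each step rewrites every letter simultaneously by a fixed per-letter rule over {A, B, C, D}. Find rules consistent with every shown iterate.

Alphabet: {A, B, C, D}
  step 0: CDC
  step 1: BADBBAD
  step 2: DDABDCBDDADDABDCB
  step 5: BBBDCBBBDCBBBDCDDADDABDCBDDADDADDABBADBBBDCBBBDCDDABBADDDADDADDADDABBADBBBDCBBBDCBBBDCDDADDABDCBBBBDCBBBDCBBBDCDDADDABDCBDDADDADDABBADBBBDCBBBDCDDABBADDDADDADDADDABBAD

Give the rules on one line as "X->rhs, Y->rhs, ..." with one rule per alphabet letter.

A->BDC, B->DDA, C->BAD, D->B

  step 1 ⇒ step 2: BADBBAD ⇒ DDA·BDC·B·DDA·DDA·BDC·B
    A ↦ BDC
    B ↦ DDA
    D ↦ B
  step 0 ⇒ step 1: CDC ⇒ BAD·B·BAD
    C ↦ BAD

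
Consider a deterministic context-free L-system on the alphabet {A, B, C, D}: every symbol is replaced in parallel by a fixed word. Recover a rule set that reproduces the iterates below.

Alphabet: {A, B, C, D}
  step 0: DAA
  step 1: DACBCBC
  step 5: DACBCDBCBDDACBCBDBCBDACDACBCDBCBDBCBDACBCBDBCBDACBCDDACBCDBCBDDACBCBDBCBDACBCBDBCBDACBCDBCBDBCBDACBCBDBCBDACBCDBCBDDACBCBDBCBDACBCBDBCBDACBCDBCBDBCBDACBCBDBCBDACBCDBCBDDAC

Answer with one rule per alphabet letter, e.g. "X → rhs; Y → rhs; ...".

A->BC, B->BCB, C->D, D->DAC

  step 0 ⇒ step 1: DAA ⇒ DAC·BC·BC
    A ↦ BC
    D ↦ DAC
    B ↦ BCB  (constrained at step 1)
    C ↦ D  (constrained at step 1)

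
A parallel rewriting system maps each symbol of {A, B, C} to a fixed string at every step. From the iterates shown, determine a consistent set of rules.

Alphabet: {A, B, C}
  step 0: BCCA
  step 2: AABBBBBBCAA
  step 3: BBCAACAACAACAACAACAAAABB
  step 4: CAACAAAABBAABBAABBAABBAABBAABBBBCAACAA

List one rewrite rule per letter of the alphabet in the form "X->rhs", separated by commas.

A->B, B->CAA, C->AA

  step 3 ⇒ step 4: BBCAACAACAACAACAACAAAABB ⇒ CAA·CAA·AA·B·B·AA·B·B·AA·B·B·AA·B·B·AA·B·B·AA·B·B·B·B·CAA·CAA
    A ↦ B
    B ↦ CAA
    C ↦ AA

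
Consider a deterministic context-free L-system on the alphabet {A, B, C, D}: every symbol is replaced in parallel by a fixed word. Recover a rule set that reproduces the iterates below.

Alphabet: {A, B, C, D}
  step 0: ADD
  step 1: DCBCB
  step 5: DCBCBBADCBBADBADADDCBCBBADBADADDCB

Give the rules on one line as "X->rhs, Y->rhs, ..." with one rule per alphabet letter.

A->D, B->AD, C->B, D->CB

  step 0 ⇒ step 1: ADD ⇒ D·CB·CB
    A ↦ D
    D ↦ CB
    B ↦ AD  (constrained at step 1)
    C ↦ B  (constrained at step 1)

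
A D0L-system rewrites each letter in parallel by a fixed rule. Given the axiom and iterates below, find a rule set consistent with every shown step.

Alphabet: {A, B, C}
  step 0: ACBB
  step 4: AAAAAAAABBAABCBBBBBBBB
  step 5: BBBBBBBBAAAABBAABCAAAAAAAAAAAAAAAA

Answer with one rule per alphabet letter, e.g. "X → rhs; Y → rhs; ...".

A->B, B->AA, C->BC

  step 4 ⇒ step 5: AAAAAAAABBAABCBBBBBBBB ⇒ B·B·B·B·B·B·B·B·AA·AA·B·B·AA·BC·AA·AA·AA·AA·AA·AA·AA·AA
    A ↦ B
    B ↦ AA
    C ↦ BC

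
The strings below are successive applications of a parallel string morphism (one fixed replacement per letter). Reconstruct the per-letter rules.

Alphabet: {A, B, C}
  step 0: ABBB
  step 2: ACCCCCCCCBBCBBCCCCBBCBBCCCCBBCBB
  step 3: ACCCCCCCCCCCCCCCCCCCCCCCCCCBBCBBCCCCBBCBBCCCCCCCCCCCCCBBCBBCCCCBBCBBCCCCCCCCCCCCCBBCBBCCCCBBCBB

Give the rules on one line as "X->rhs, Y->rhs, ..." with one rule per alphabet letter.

A->AC, B->CBB, C->CCC

  step 2 ⇒ step 3: ACCCCCCCCBBCBBCCCCBBCBBCCCCBBCBB ⇒ AC·CCC·CCC·CCC·CCC·CCC·CCC·CCC·CCC·CBB·CBB·CCC·CBB·CBB·CCC·CCC·CCC·CCC·CBB·CBB·CCC·CBB·CBB·CCC·CCC·CCC·CCC·CBB·CBB·CCC·CBB·CBB
    A ↦ AC
    B ↦ CBB
    C ↦ CCC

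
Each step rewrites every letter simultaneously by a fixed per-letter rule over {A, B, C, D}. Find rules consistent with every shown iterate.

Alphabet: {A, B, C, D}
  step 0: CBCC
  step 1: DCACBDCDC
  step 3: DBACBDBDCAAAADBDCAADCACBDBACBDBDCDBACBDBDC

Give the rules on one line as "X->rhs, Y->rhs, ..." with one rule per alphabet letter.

  step 0 ⇒ step 1: CBCC ⇒ DC·ACB·DC·DC
    B ↦ ACB
    C ↦ DC
    A ↦ AA  (constrained at step 1)
    D ↦ DB  (constrained at step 1)

A->AA, B->ACB, C->DC, D->DB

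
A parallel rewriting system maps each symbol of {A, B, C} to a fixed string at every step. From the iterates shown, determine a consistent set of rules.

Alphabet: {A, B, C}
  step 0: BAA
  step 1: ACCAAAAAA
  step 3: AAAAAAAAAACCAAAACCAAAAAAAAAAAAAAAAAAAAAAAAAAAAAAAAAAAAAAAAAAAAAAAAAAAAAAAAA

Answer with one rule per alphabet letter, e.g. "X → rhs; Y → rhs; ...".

A->AAA, B->ACC, C->BA

  step 0 ⇒ step 1: BAA ⇒ ACC·AAA·AAA
    A ↦ AAA
    B ↦ ACC
    C ↦ BA  (constrained at step 1)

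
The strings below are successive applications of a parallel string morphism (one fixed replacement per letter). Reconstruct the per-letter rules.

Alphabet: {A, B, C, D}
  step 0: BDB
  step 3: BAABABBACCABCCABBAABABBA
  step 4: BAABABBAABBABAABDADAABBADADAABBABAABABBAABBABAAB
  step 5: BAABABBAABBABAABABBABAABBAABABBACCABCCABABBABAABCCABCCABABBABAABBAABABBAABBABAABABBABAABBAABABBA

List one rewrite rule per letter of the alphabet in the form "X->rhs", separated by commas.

  step 4 ⇒ step 5: BAABABBAABBABAABDADAABBADADAABBABAABABBAABBABAAB ⇒ BA·AB·AB·BA·AB·BA·BA·AB·AB·BA·BA·AB·BA·AB·AB·BA·CC·AB·CC·AB·AB·BA·BA·AB·CC·AB·CC·AB·AB·BA·BA·AB·BA·AB·AB·BA·AB·BA·BA·AB·AB·BA·BA·AB·BA·AB·AB·BA
    A ↦ AB
    B ↦ BA
    D ↦ CC
  step 3 ⇒ step 4: BAABABBACCABCCABBAABABBA ⇒ BA·AB·AB·BA·AB·BA·BA·AB·DA·DA·AB·BA·DA·DA·AB·BA·BA·AB·AB·BA·AB·BA·BA·AB
    C ↦ DA

A->AB, B->BA, C->DA, D->CC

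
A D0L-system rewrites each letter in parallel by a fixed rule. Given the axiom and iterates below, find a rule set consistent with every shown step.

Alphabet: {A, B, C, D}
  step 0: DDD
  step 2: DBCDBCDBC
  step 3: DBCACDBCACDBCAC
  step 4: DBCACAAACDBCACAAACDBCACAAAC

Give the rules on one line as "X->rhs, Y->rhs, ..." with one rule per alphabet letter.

A->AA, B->C, C->AC, D->DB

  step 3 ⇒ step 4: DBCACDBCACDBCAC ⇒ DB·C·AC·AA·AC·DB·C·AC·AA·AC·DB·C·AC·AA·AC
    A ↦ AA
    B ↦ C
    C ↦ AC
    D ↦ DB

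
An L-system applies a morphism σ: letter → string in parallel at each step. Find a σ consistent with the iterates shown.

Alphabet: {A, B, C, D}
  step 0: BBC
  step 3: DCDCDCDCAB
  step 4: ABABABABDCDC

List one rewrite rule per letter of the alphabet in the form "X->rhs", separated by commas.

A->DC, B->DC, C->B, D->A

  step 3 ⇒ step 4: DCDCDCDCAB ⇒ A·B·A·B·A·B·A·B·DC·DC
    A ↦ DC
    B ↦ DC
    C ↦ B
    D ↦ A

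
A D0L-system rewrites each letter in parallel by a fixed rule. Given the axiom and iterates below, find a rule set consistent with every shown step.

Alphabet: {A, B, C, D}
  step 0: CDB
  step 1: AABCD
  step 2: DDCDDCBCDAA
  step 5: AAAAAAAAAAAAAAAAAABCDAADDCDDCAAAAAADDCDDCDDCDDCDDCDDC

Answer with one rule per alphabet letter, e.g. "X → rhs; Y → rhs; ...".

  step 1 ⇒ step 2: AABCD ⇒ DDC·DDC·BCD·A·A
    A ↦ DDC
    B ↦ BCD
    C ↦ A
    D ↦ A

A->DDC, B->BCD, C->A, D->A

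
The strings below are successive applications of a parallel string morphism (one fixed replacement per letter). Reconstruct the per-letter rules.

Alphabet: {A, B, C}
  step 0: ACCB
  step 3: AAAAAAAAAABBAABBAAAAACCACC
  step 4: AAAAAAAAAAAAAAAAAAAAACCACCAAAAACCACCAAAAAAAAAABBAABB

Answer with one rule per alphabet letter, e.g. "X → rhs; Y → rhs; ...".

  step 3 ⇒ step 4: AAAAAAAAAABBAABBAAAAACCACC ⇒ AA·AA·AA·AA·AA·AA·AA·AA·AA·AA·ACC·ACC·AA·AA·ACC·ACC·AA·AA·AA·AA·AA·B·B·AA·B·B
    A ↦ AA
    B ↦ ACC
    C ↦ B

A->AA, B->ACC, C->B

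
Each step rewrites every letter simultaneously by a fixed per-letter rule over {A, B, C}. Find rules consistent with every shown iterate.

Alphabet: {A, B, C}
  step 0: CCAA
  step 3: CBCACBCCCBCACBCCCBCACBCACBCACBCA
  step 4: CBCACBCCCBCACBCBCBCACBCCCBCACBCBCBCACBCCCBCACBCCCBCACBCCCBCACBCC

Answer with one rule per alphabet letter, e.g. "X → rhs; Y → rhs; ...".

  step 3 ⇒ step 4: CBCACBCCCBCACBCCCBCACBCACBCACBCA ⇒ CB·CA·CB·CC·CB·CA·CB·CB·CB·CA·CB·CC·CB·CA·CB·CB·CB·CA·CB·CC·CB·CA·CB·CC·CB·CA·CB·CC·CB·CA·CB·CC
    A ↦ CC
    B ↦ CA
    C ↦ CB

A->CC, B->CA, C->CB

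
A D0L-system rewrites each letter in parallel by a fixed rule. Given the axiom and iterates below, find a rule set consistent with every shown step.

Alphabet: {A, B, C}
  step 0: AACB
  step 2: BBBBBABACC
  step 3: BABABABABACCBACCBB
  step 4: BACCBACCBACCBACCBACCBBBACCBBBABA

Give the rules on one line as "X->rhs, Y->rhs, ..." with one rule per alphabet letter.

A->CC, B->BA, C->B

  step 3 ⇒ step 4: BABABABABACCBACCBB ⇒ BA·CC·BA·CC·BA·CC·BA·CC·BA·CC·B·B·BA·CC·B·B·BA·BA
    A ↦ CC
    B ↦ BA
    C ↦ B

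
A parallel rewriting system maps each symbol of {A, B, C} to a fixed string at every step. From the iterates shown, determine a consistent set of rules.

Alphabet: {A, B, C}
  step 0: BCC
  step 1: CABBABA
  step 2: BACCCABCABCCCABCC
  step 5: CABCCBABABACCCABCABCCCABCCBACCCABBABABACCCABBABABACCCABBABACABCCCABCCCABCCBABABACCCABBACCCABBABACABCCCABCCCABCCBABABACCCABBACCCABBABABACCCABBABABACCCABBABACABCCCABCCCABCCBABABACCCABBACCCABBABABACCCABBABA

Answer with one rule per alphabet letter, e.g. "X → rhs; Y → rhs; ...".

A->CC, B->CAB, C->BA

  step 1 ⇒ step 2: CABBABA ⇒ BA·CC·CAB·CAB·CC·CAB·CC
    A ↦ CC
    B ↦ CAB
    C ↦ BA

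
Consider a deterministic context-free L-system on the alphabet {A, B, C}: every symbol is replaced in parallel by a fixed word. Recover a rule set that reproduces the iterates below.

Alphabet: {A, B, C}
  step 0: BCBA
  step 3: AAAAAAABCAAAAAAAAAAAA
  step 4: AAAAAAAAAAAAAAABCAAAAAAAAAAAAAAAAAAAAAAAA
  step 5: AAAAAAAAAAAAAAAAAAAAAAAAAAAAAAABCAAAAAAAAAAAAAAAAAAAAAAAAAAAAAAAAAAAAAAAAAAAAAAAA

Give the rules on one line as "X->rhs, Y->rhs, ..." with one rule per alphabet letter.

A->AA, B->A, C->BC

  step 4 ⇒ step 5: AAAAAAAAAAAAAAABCAAAAAAAAAAAAAAAAAAAAAAAA ⇒ AA·AA·AA·AA·AA·AA·AA·AA·AA·AA·AA·AA·AA·AA·AA·A·BC·AA·AA·AA·AA·AA·AA·AA·AA·AA·AA·AA·AA·AA·AA·AA·AA·AA·AA·AA·AA·AA·AA·AA·AA
    A ↦ AA
    B ↦ A
    C ↦ BC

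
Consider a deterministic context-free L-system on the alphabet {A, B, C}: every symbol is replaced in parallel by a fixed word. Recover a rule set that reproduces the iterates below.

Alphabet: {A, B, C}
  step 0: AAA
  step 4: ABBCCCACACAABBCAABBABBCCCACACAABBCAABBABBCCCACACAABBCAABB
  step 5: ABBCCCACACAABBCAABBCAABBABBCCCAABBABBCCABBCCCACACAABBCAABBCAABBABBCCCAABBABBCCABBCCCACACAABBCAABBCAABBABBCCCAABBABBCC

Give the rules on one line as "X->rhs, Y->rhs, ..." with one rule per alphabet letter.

  step 4 ⇒ step 5: ABBCCCACACAABBCAABBABBCCCACACAABBCAABBABBCCCACACAABBCAABB ⇒ ABB·C·C·CA·CA·CA·ABB·CA·ABB·CA·ABB·ABB·C·C·CA·ABB·ABB·C·C·ABB·C·C·CA·CA·CA·ABB·CA·ABB·CA·ABB·ABB·C·C·CA·ABB·ABB·C·C·ABB·C·C·CA·CA·CA·ABB·CA·ABB·CA·ABB·ABB·C·C·CA·ABB·ABB·C·C
    A ↦ ABB
    B ↦ C
    C ↦ CA

A->ABB, B->C, C->CA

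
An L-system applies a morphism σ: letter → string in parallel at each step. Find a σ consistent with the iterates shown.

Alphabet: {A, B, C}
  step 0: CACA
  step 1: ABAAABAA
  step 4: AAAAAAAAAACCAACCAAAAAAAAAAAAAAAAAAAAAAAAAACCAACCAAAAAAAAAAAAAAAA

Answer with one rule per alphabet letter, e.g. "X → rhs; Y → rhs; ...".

  step 0 ⇒ step 1: CACA ⇒ AB·AA·AB·AA
    A ↦ AA
    C ↦ AB
    B ↦ CC  (constrained at step 1)

A->AA, B->CC, C->AB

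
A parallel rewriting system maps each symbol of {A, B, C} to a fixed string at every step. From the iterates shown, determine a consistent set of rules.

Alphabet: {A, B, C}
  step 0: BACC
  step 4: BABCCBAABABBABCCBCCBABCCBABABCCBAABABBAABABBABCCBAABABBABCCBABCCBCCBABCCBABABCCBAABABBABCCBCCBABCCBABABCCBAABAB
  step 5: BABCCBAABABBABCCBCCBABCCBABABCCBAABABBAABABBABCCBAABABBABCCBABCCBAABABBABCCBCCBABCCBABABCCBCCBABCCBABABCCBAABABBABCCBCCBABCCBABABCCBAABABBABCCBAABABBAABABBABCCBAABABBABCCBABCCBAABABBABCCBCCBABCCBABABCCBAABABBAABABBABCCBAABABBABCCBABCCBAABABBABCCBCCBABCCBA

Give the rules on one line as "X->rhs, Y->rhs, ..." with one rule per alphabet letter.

A->BCC, B->BA, C->AB

  step 4 ⇒ step 5: BABCCBAABABBABCCBCCBABCCBABABCCBAABABBAABABBABCCBAABABBABCCBABCCBCCBABCCBABABCCBAABABBABCCBCCBABCCBABABCCBAABAB ⇒ BA·BCC·BA·AB·AB·BA·BCC·BCC·BA·BCC·BA·BA·BCC·BA·AB·AB·BA·AB·AB·BA·BCC·BA·AB·AB·BA·BCC·BA·BCC·BA·AB·AB·BA·BCC·BCC·BA·BCC·BA·BA·BCC·BCC·BA·BCC·BA·BA·BCC·BA·AB·AB·BA·BCC·BCC·BA·BCC·BA·BA·BCC·BA·AB·AB·BA·BCC·BA·AB·AB·BA·AB·AB·BA·BCC·BA·AB·AB·BA·BCC·BA·BCC·BA·AB·AB·BA·BCC·BCC·BA·BCC·BA·BA·BCC·BA·AB·AB·BA·AB·AB·BA·BCC·BA·AB·AB·BA·BCC·BA·BCC·BA·AB·AB·BA·BCC·BCC·BA·BCC·BA
    A ↦ BCC
    B ↦ BA
    C ↦ AB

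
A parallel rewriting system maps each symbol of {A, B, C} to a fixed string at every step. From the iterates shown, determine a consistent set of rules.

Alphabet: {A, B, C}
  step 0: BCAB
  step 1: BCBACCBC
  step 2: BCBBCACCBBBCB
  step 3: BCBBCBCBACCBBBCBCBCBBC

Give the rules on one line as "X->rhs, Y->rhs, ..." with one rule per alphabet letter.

A->ACC, B->BC, C->B

  step 2 ⇒ step 3: BCBBCACCBBBCB ⇒ BC·B·BC·BC·B·ACC·B·B·BC·BC·BC·B·BC
    A ↦ ACC
    B ↦ BC
    C ↦ B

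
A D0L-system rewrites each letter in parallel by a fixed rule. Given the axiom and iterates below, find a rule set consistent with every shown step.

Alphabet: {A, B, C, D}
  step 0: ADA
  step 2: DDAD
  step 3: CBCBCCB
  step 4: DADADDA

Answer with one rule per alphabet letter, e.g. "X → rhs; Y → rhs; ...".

  step 3 ⇒ step 4: CBCBCCB ⇒ D·A·D·A·D·D·A
    B ↦ A
    C ↦ D
  step 2 ⇒ step 3: DDAD ⇒ CB·CB·C·CB
    A ↦ C
  step 2 ⇒ step 3: DDAD ⇒ CB·CB·C·CB
    D ↦ CB

A->C, B->A, C->D, D->CB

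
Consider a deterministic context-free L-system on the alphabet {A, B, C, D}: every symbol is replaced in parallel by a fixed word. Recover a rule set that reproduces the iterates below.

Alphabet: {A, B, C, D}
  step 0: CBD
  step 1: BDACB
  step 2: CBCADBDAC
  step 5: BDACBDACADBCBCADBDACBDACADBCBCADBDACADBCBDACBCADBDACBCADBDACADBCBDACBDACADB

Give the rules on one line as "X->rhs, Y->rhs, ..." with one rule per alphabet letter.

A->CAD, B->C, C->BDA, D->B

  step 1 ⇒ step 2: BDACB ⇒ C·B·CAD·BDA·C
    A ↦ CAD
    B ↦ C
    C ↦ BDA
    D ↦ B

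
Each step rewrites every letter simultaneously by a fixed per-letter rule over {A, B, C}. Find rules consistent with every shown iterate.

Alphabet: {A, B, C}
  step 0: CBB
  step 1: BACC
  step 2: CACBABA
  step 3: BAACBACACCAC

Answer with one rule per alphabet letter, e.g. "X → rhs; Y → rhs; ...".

  step 2 ⇒ step 3: CACBABA ⇒ BA·AC·BA·C·AC·C·AC
    A ↦ AC
    B ↦ C
    C ↦ BA

A->AC, B->C, C->BA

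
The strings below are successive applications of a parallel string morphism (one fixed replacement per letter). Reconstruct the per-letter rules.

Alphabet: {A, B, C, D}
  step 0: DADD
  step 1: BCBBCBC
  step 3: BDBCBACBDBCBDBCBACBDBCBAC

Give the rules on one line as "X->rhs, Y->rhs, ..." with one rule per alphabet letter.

A->B, B->BD, C->AC, D->BC

  step 0 ⇒ step 1: DADD ⇒ BC·B·BC·BC
    A ↦ B
    D ↦ BC
    B ↦ BD  (constrained at step 1)
    C ↦ AC  (constrained at step 1)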